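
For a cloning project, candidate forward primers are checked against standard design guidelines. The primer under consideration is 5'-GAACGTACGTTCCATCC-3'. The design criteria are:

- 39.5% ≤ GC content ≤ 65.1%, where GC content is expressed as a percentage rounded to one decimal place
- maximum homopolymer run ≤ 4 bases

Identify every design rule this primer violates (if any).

Base counts: A=4, T=4, G=3, C=6 (length 17).
GC content: GC 9/17 = 52.9% ✓
homopolymer run: longest run = 2 ✓

Meets all criteria.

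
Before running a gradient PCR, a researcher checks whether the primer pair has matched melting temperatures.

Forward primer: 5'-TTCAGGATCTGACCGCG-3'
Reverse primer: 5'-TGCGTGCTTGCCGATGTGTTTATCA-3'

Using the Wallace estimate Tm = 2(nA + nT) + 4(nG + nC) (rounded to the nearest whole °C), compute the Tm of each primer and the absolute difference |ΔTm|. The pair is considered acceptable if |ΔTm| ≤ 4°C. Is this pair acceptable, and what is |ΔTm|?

Forward: A=3 T=4 G=5 C=5 → Tm = 2·7 + 4·10 = 54°C.
Reverse: A=3 T=10 G=7 C=5 → Tm = 2·13 + 4·12 = 74°C.
|ΔTm| = |54 − 74| = 20°C, > 4°C.

|ΔTm| = 20°C; the pair is not acceptable.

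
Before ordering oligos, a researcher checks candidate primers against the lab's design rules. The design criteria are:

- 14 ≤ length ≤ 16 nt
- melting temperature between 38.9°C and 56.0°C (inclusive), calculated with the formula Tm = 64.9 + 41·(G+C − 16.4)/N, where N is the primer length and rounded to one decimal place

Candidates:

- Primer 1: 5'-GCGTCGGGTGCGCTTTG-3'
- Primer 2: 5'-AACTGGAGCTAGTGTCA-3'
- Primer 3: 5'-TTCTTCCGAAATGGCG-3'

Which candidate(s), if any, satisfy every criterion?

Primer 1 (17 nt, A=0 T=5 G=8 C=4): length 17, outside 14–16 ✗; Tm = 64.9 + 41·(12 − 16.4)/17 = 54.3°C ✓ — fails.
Primer 2 (17 nt, A=5 T=4 G=5 C=3): length 17, outside 14–16 ✗; Tm = 64.9 + 41·(8 − 16.4)/17 = 44.6°C ✓ — fails.
Primer 3 (16 nt, A=3 T=5 G=4 C=4): length 16 ✓; Tm = 64.9 + 41·(8 − 16.4)/16 = 43.4°C ✓ — passes.

Primer 3 only.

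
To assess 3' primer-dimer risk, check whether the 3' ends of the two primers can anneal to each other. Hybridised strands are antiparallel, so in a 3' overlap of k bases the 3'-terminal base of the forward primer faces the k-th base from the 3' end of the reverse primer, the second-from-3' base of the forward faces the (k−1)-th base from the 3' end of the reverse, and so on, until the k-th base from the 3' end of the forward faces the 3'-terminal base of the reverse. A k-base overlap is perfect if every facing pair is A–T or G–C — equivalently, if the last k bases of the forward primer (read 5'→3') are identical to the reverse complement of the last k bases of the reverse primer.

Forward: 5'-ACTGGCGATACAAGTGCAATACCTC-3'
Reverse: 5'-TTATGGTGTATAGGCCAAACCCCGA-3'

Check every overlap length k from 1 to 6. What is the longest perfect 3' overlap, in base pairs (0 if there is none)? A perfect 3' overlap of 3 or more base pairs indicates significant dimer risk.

Longest perfect overlap: 2 complementary base pairs; below the dimer-risk threshold (threshold 3).

Last 6 bases (5'→3') — forward …TACCTC, reverse …CCCCGA.
Reverse complement of the reverse primer's last 6 bases: TCGGGG; its first k bases are the reverse complement of the reverse primer's last k bases, so a perfect k-base overlap needs the forward primer's last k bases to equal them.
Comparing (forward last k vs required): k=1: C vs T ✗; k=2: TC vs TC ✓; k=3: CTC vs TCG ✗; k=4: CCTC vs TCGG ✗; k=5: ACCTC vs TCGGG ✗; k=6: TACCTC vs TCGGGG ✗.
Only k = 2 is perfect, so the longest perfect 3' overlap is 2.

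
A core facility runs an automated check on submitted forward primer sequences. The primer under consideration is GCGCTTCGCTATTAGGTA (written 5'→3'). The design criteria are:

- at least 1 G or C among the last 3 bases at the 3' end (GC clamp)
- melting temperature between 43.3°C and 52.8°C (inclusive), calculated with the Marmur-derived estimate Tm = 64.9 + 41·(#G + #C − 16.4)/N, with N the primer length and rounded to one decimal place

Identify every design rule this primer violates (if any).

Meets all criteria.

Base counts: A=3, T=6, G=5, C=4 (length 18).
GC clamp: 3' end GTA has 1 G/C ✓
Tm: Tm = 64.9 + 41·(9 − 16.4)/18 = 48.0°C ✓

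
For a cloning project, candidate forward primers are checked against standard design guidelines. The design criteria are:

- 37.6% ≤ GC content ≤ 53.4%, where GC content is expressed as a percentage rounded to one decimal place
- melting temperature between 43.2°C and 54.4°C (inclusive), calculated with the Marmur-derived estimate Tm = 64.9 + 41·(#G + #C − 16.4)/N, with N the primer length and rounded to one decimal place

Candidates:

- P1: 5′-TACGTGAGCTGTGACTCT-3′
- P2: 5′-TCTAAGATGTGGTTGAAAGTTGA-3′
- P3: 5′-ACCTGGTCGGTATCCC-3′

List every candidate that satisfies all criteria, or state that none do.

P1 only.

P1 (18 nt, A=3 T=6 G=5 C=4): GC 9/18 = 50.0% ✓; Tm = 64.9 + 41·(9 − 16.4)/18 = 48.0°C ✓ — passes.
P2 (23 nt, A=7 T=8 G=7 C=1): GC 8/23 = 34.8%, outside 37.6–53.4% ✗; Tm = 64.9 + 41·(8 − 16.4)/23 = 49.9°C ✓ — fails.
P3 (16 nt, A=2 T=4 G=4 C=6): GC 10/16 = 62.5%, outside 37.6–53.4% ✗; Tm = 64.9 + 41·(10 − 16.4)/16 = 48.5°C ✓ — fails.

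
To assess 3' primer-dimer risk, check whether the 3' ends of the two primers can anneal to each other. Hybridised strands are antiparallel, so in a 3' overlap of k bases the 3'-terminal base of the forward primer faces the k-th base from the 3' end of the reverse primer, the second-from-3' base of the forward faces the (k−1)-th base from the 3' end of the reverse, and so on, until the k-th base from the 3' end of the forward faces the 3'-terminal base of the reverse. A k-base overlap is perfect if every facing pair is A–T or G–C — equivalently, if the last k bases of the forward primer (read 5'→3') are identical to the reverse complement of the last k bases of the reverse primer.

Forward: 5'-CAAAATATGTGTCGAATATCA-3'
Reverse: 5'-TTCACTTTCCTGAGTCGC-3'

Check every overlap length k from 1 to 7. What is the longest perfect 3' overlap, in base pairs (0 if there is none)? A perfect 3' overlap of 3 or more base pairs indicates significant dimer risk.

Last 7 bases (5'→3') — forward …AATATCA, reverse …GAGTCGC.
Reverse complement of the reverse primer's last 7 bases: GCGACTC; its first k bases are the reverse complement of the reverse primer's last k bases, so a perfect k-base overlap needs the forward primer's last k bases to equal them.
Comparing (forward last k vs required): k=1: A vs G ✗; k=2: CA vs GC ✗; k=3: TCA vs GCG ✗; k=4: ATCA vs GCGA ✗; k=5: TATCA vs GCGAC ✗; k=6: ATATCA vs GCGACT ✗; k=7: AATATCA vs GCGACTC ✗.
No overlap length from 1 to 7 is perfect, so the longest perfect 3' overlap is 0.

Longest perfect overlap: 0 complementary base pairs; below the dimer-risk threshold (threshold 3).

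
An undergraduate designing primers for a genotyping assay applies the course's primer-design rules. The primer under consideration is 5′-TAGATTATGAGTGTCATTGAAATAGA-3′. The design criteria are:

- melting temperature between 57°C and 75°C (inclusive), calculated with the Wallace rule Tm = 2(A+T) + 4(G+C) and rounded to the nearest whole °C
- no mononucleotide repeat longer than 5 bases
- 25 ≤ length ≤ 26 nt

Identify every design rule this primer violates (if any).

Meets all criteria.

Base counts: A=10, T=9, G=6, C=1 (length 26).
Tm: Tm = 2·19 + 4·7 = 66°C ✓
homopolymer run: longest run = 3 ✓
length: length 26 ✓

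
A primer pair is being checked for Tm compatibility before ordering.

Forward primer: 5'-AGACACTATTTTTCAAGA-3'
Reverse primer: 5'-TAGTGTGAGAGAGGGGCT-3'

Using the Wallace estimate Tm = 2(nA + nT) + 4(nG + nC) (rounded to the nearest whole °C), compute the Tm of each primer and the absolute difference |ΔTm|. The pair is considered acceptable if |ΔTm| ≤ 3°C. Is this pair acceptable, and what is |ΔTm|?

Forward: A=7 T=6 G=2 C=3 → Tm = 2·13 + 4·5 = 46°C.
Reverse: A=4 T=4 G=9 C=1 → Tm = 2·8 + 4·10 = 56°C.
|ΔTm| = |46 − 56| = 10°C, > 3°C.

|ΔTm| = 10°C; the pair is not acceptable.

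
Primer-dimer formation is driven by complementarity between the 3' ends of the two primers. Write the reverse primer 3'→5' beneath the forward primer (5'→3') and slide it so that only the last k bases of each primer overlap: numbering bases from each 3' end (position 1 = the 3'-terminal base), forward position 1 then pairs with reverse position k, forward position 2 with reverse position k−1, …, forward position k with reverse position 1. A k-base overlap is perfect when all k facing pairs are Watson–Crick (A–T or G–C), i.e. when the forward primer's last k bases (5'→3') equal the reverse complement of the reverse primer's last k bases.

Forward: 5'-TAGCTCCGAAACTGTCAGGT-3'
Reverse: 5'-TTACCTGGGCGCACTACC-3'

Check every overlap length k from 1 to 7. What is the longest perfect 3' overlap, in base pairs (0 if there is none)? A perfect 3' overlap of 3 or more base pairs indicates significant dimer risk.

Longest perfect overlap: 3 complementary base pairs; significant dimer risk (threshold 3).

Last 7 bases (5'→3') — forward …GTCAGGT, reverse …CACTACC.
Reverse complement of the reverse primer's last 7 bases: GGTAGTG; its first k bases are the reverse complement of the reverse primer's last k bases, so a perfect k-base overlap needs the forward primer's last k bases to equal them.
Comparing (forward last k vs required): k=1: T vs G ✗; k=2: GT vs GG ✗; k=3: GGT vs GGT ✓; k=4: AGGT vs GGTA ✗; k=5: CAGGT vs GGTAG ✗; k=6: TCAGGT vs GGTAGT ✗; k=7: GTCAGGT vs GGTAGTG ✗.
Only k = 3 is perfect, so the longest perfect 3' overlap is 3.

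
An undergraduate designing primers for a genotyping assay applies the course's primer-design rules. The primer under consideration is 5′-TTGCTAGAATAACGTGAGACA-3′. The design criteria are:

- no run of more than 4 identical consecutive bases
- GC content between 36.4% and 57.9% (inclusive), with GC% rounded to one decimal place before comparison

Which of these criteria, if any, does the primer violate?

Meets all criteria.

Base counts: A=8, T=5, G=5, C=3 (length 21).
homopolymer run: longest run = 2 ✓
GC content: GC 8/21 = 38.1% ✓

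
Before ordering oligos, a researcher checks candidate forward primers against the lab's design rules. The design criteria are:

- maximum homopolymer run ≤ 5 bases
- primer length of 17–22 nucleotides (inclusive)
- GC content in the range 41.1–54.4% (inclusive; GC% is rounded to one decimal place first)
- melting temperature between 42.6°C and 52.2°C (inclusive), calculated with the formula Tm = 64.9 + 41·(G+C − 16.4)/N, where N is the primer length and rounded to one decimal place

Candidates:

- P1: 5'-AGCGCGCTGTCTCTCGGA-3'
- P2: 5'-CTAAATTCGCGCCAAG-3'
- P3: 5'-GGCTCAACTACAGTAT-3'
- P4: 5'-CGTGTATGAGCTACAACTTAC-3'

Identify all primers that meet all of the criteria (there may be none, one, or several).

P1 (18 nt, A=2 T=4 G=6 C=6): longest run = 2 ✓; length 18 ✓; GC 12/18 = 66.7%, outside 41.1–54.4% ✗; Tm = 64.9 + 41·(12 − 16.4)/18 = 54.9°C, outside 42.6–52.2°C ✗ — fails.
P2 (16 nt, A=5 T=3 G=3 C=5): longest run = 3 ✓; length 16, outside 17–22 ✗; GC 8/16 = 50.0% ✓; Tm = 64.9 + 41·(8 − 16.4)/16 = 43.4°C ✓ — fails.
P3 (16 nt, A=5 T=4 G=3 C=4): longest run = 2 ✓; length 16, outside 17–22 ✗; GC 7/16 = 43.8% ✓; Tm = 64.9 + 41·(7 − 16.4)/16 = 40.8°C, outside 42.6–52.2°C ✗ — fails.
P4 (21 nt, A=6 T=6 G=4 C=5): longest run = 2 ✓; length 21 ✓; GC 9/21 = 42.9% ✓; Tm = 64.9 + 41·(9 − 16.4)/21 = 50.5°C ✓ — passes.

P4 only.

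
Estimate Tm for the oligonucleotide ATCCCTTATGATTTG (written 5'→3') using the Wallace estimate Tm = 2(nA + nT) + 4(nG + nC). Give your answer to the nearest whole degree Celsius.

40°C

Base counts: A=3, T=7, G=2, C=3 (length 15).
Tm = 2·(3+7) + 4·(2+3) = 2·10 + 4·5 = 20 + 20 = 40°C.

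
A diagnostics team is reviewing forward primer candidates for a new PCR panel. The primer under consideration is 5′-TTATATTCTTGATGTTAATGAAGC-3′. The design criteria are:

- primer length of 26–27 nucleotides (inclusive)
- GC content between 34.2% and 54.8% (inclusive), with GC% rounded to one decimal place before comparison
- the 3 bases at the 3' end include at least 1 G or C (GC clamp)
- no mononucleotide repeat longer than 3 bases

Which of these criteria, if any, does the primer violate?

Fails: length, GC content.

Base counts: A=7, T=11, G=4, C=2 (length 24).
length: length 24, outside 26–27 ✗
GC content: GC 6/24 = 25.0%, outside 34.2–54.8% ✗
GC clamp: 3' end AGC has 2 G/C ✓
homopolymer run: longest run = 2 ✓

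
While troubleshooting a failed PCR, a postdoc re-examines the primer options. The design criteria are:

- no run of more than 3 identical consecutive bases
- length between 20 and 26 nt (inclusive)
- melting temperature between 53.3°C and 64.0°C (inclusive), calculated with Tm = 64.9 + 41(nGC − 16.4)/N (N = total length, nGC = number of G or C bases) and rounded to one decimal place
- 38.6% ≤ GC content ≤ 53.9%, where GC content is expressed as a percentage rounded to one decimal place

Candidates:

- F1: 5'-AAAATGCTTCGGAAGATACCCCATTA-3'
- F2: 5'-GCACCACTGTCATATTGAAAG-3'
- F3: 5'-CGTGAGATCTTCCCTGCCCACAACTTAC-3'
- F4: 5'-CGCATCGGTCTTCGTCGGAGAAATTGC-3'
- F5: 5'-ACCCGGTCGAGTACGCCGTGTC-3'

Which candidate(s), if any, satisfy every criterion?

None of the candidates satisfy all criteria.

F1 (26 nt, A=10 T=6 G=4 C=6): longest run = 4, exceeds 3 ✗; length 26 ✓; Tm = 64.9 + 41·(10 − 16.4)/26 = 54.8°C ✓; GC 10/26 = 38.5%, outside 38.6–53.9% ✗ — fails.
F2 (21 nt, A=7 T=5 G=4 C=5): longest run = 3 ✓; length 21 ✓; Tm = 64.9 + 41·(9 − 16.4)/21 = 50.5°C, outside 53.3–64.0°C ✗; GC 9/21 = 42.9% ✓ — fails.
F3 (28 nt, A=6 T=7 G=4 C=11): longest run = 3 ✓; length 28, outside 20–26 ✗; Tm = 64.9 + 41·(15 − 16.4)/28 = 62.9°C ✓; GC 15/28 = 53.6% ✓ — fails.
F4 (27 nt, A=5 T=7 G=8 C=7): longest run = 3 ✓; length 27, outside 20–26 ✗; Tm = 64.9 + 41·(15 − 16.4)/27 = 62.8°C ✓; GC 15/27 = 55.6%, outside 38.6–53.9% ✗ — fails.
F5 (22 nt, A=3 T=4 G=7 C=8): longest run = 3 ✓; length 22 ✓; Tm = 64.9 + 41·(15 − 16.4)/22 = 62.3°C ✓; GC 15/22 = 68.2%, outside 38.6–53.9% ✗ — fails.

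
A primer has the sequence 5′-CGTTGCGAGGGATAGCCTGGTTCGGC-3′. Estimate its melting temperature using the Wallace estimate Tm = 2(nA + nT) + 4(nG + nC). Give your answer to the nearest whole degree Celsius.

86°C

Base counts: A=3, T=6, G=11, C=6 (length 26).
Tm = 2·(3+6) + 4·(11+6) = 2·9 + 4·17 = 18 + 68 = 86°C.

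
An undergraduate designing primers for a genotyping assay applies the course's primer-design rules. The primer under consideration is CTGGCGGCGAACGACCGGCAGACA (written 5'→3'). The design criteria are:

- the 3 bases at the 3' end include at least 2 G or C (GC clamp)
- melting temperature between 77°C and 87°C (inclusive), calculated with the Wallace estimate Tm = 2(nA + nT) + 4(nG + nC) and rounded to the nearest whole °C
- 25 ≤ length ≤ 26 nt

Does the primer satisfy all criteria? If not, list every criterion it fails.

Fails: GC clamp, length.

Base counts: A=6, T=1, G=9, C=8 (length 24).
GC clamp: 3' end ACA has 1 G/C, need ≥2 ✗
Tm: Tm = 2·7 + 4·17 = 82°C ✓
length: length 24, outside 25–26 ✗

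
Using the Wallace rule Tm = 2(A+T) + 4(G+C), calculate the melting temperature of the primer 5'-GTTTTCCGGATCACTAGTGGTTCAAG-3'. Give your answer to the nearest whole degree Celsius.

Base counts: A=5, T=9, G=7, C=5 (length 26).
Tm = 2·(5+9) + 4·(7+5) = 2·14 + 4·12 = 28 + 48 = 76°C.

76°C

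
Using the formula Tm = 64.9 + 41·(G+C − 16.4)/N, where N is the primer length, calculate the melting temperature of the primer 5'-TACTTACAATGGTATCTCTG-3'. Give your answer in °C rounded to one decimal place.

Base counts: A=5, T=8, G=3, C=4; G+C = 7, N = 20.
Tm = 64.9 + 41·(7 − 16.4)/20 = 64.9 + -385.40/20 = 45.6°C.

45.6°C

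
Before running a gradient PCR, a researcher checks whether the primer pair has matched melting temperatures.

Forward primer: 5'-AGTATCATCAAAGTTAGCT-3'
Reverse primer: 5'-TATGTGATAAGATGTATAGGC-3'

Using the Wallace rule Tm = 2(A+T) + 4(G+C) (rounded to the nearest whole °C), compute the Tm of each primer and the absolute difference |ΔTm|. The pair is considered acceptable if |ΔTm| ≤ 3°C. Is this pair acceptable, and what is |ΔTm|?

|ΔTm| = 6°C; the pair is not acceptable.

Forward: A=7 T=6 G=3 C=3 → Tm = 2·13 + 4·6 = 50°C.
Reverse: A=7 T=7 G=6 C=1 → Tm = 2·14 + 4·7 = 56°C.
|ΔTm| = |50 − 56| = 6°C, > 3°C.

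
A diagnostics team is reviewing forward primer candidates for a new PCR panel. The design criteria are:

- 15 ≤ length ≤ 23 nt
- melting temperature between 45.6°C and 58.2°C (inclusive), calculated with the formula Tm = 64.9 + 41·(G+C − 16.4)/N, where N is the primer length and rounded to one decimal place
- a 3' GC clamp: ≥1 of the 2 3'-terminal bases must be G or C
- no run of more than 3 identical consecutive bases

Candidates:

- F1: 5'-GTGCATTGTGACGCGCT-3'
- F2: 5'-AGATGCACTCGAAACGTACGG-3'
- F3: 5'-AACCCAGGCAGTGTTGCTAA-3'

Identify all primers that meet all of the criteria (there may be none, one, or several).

F1 and F2.

F1 (17 nt, A=2 T=5 G=6 C=4): length 17 ✓; Tm = 64.9 + 41·(10 − 16.4)/17 = 49.5°C ✓; 3' end CT has 1 G/C ✓; longest run = 2 ✓ — passes.
F2 (21 nt, A=7 T=3 G=6 C=5): length 21 ✓; Tm = 64.9 + 41·(11 − 16.4)/21 = 54.4°C ✓; 3' end GG has 2 G/C ✓; longest run = 3 ✓ — passes.
F3 (20 nt, A=6 T=4 G=5 C=5): length 20 ✓; Tm = 64.9 + 41·(10 − 16.4)/20 = 51.8°C ✓; 3' end AA has 0 G/C, need ≥1 ✗; longest run = 3 ✓ — fails.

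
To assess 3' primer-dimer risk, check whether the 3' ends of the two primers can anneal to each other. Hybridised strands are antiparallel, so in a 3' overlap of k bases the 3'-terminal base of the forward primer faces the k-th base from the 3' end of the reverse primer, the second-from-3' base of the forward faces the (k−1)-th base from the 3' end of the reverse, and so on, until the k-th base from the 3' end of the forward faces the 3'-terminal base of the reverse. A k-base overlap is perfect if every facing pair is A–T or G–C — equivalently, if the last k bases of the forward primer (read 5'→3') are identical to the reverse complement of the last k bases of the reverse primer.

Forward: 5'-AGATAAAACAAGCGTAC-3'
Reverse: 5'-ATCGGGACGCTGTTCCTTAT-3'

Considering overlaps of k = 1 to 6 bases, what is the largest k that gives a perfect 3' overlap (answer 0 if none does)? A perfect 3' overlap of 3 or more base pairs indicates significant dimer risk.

Longest perfect overlap: 0 complementary base pairs; below the dimer-risk threshold (threshold 3).

Last 6 bases (5'→3') — forward …GCGTAC, reverse …CCTTAT.
Reverse complement of the reverse primer's last 6 bases: ATAAGG; its first k bases are the reverse complement of the reverse primer's last k bases, so a perfect k-base overlap needs the forward primer's last k bases to equal them.
Comparing (forward last k vs required): k=1: C vs A ✗; k=2: AC vs AT ✗; k=3: TAC vs ATA ✗; k=4: GTAC vs ATAA ✗; k=5: CGTAC vs ATAAG ✗; k=6: GCGTAC vs ATAAGG ✗.
No overlap length from 1 to 6 is perfect, so the longest perfect 3' overlap is 0.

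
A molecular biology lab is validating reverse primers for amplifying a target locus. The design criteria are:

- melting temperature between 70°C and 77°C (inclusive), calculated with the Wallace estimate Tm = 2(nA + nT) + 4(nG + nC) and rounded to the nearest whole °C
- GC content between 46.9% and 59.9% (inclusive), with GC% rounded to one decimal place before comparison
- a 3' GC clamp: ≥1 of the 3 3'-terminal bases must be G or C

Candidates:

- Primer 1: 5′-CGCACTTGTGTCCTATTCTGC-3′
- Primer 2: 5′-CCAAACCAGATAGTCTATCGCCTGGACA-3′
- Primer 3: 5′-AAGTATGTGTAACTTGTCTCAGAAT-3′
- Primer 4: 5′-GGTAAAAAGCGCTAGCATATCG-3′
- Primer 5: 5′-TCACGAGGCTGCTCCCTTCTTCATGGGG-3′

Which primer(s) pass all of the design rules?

None of the candidates satisfy all criteria.

Primer 1 (21 nt, A=2 T=8 G=4 C=7): Tm = 2·10 + 4·11 = 64°C, outside 70–77°C ✗; GC 11/21 = 52.4% ✓; 3' end TGC has 2 G/C ✓ — fails.
Primer 2 (28 nt, A=9 T=5 G=5 C=9): Tm = 2·14 + 4·14 = 84°C, outside 70–77°C ✗; GC 14/28 = 50.0% ✓; 3' end ACA has 1 G/C ✓ — fails.
Primer 3 (25 nt, A=8 T=9 G=5 C=3): Tm = 2·17 + 4·8 = 66°C, outside 70–77°C ✗; GC 8/25 = 32.0%, outside 46.9–59.9% ✗; 3' end AAT has 0 G/C, need ≥1 ✗ — fails.
Primer 4 (22 nt, A=8 T=4 G=6 C=4): Tm = 2·12 + 4·10 = 64°C, outside 70–77°C ✗; GC 10/22 = 45.5%, outside 46.9–59.9% ✗; 3' end TCG has 2 G/C ✓ — fails.
Primer 5 (28 nt, A=3 T=8 G=8 C=9): Tm = 2·11 + 4·17 = 90°C, outside 70–77°C ✗; GC 17/28 = 60.7%, outside 46.9–59.9% ✗; 3' end GGG has 3 G/C ✓ — fails.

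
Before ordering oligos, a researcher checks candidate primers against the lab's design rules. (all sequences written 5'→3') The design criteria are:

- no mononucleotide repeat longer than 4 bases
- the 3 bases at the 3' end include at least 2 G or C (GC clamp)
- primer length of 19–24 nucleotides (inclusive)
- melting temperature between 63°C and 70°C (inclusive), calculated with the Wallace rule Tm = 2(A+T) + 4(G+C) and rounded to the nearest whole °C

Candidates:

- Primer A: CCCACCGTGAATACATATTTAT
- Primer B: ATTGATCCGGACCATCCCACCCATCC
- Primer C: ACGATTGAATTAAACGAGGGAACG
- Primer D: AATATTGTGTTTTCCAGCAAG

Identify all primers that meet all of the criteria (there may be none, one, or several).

Primer C only.

Primer A (22 nt, A=7 T=7 G=2 C=6): longest run = 3 ✓; 3' end TAT has 0 G/C, need ≥2 ✗; length 22 ✓; Tm = 2·14 + 4·8 = 60°C, outside 63–70°C ✗ — fails.
Primer B (26 nt, A=6 T=5 G=3 C=12): longest run = 3 ✓; 3' end TCC has 2 G/C ✓; length 26, outside 19–24 ✗; Tm = 2·11 + 4·15 = 82°C, outside 63–70°C ✗ — fails.
Primer C (24 nt, A=10 T=4 G=7 C=3): longest run = 3 ✓; 3' end ACG has 2 G/C ✓; length 24 ✓; Tm = 2·14 + 4·10 = 68°C ✓ — passes.
Primer D (21 nt, A=6 T=8 G=4 C=3): longest run = 4 ✓; 3' end AAG has 1 G/C, need ≥2 ✗; length 21 ✓; Tm = 2·14 + 4·7 = 56°C, outside 63–70°C ✗ — fails.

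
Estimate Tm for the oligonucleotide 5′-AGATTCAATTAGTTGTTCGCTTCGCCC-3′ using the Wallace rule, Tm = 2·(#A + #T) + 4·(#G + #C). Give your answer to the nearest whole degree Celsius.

Base counts: A=5, T=10, G=5, C=7 (length 27).
Tm = 2·(5+10) + 4·(5+7) = 2·15 + 4·12 = 30 + 48 = 78°C.

78°C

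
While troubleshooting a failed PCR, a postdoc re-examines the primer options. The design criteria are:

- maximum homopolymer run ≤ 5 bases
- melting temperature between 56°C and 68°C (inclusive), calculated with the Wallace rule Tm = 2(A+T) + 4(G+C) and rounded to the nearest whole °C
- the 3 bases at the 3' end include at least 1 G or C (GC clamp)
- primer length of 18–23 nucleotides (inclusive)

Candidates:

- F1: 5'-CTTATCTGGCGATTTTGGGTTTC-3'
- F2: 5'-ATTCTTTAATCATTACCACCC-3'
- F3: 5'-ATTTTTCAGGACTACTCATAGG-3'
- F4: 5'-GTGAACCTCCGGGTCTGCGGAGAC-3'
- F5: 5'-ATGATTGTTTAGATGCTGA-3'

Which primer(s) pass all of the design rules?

F1, F2 and F3.

F1 (23 nt, A=2 T=11 G=6 C=4): longest run = 4 ✓; Tm = 2·13 + 4·10 = 66°C ✓; 3' end TTC has 1 G/C ✓; length 23 ✓ — passes.
F2 (21 nt, A=6 T=8 G=0 C=7): longest run = 3 ✓; Tm = 2·14 + 4·7 = 56°C ✓; 3' end CCC has 3 G/C ✓; length 21 ✓ — passes.
F3 (22 nt, A=6 T=8 G=4 C=4): longest run = 5 ✓; Tm = 2·14 + 4·8 = 60°C ✓; 3' end AGG has 2 G/C ✓; length 22 ✓ — passes.
F4 (24 nt, A=4 T=4 G=9 C=7): longest run = 3 ✓; Tm = 2·8 + 4·16 = 80°C, outside 56–68°C ✗; 3' end GAC has 2 G/C ✓; length 24, outside 18–23 ✗ — fails.
F5 (19 nt, A=5 T=8 G=5 C=1): longest run = 3 ✓; Tm = 2·13 + 4·6 = 50°C, outside 56–68°C ✗; 3' end TGA has 1 G/C ✓; length 19 ✓ — fails.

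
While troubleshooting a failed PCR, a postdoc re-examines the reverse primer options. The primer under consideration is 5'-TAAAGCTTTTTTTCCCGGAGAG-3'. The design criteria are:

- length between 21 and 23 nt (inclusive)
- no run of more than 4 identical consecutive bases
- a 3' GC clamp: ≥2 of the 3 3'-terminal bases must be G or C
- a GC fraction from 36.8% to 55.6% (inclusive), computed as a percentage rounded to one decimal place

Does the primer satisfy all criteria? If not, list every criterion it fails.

Fails: homopolymer run.

Base counts: A=5, T=8, G=5, C=4 (length 22).
length: length 22 ✓
homopolymer run: longest run = 7, exceeds 4 ✗
GC clamp: 3' end GAG has 2 G/C ✓
GC content: GC 9/22 = 40.9% ✓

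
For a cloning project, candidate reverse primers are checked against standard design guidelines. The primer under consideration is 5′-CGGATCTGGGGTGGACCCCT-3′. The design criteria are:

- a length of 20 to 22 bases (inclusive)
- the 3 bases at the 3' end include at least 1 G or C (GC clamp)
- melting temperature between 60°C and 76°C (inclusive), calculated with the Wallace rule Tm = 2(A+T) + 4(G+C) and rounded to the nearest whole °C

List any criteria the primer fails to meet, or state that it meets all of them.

Base counts: A=2, T=4, G=8, C=6 (length 20).
length: length 20 ✓
GC clamp: 3' end CCT has 2 G/C ✓
Tm: Tm = 2·6 + 4·14 = 68°C ✓

Meets all criteria.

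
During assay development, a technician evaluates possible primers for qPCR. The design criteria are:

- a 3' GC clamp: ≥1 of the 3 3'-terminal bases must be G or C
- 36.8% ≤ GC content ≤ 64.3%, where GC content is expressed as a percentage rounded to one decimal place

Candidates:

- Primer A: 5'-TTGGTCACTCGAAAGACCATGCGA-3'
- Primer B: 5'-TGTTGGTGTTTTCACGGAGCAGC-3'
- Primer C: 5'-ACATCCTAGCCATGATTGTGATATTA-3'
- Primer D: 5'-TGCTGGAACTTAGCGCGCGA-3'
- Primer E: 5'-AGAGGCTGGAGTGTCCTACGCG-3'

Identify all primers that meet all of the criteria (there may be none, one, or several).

Primer A, Primer B, Primer D and Primer E.

Primer A (24 nt, A=7 T=5 G=6 C=6): 3' end CGA has 2 G/C ✓; GC 12/24 = 50.0% ✓ — passes.
Primer B (23 nt, A=3 T=8 G=8 C=4): 3' end AGC has 2 G/C ✓; GC 12/23 = 52.2% ✓ — passes.
Primer C (26 nt, A=8 T=9 G=4 C=5): 3' end TTA has 0 G/C, need ≥1 ✗; GC 9/26 = 34.6%, outside 36.8–64.3% ✗ — fails.
Primer D (20 nt, A=4 T=4 G=7 C=5): 3' end CGA has 2 G/C ✓; GC 12/20 = 60.0% ✓ — passes.
Primer E (22 nt, A=4 T=4 G=9 C=5): 3' end GCG has 3 G/C ✓; GC 14/22 = 63.6% ✓ — passes.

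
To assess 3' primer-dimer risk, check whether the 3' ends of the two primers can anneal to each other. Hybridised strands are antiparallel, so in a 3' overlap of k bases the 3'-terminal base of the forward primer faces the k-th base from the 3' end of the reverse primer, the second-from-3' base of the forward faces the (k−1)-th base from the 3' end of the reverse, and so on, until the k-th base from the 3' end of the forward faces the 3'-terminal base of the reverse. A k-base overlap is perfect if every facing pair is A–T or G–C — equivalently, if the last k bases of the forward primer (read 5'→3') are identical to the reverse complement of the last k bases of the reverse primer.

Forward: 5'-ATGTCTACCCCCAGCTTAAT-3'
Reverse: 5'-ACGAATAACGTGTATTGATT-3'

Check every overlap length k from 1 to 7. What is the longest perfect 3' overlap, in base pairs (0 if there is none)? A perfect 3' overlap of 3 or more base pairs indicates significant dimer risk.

Last 7 bases (5'→3') — forward …GCTTAAT, reverse …ATTGATT.
Reverse complement of the reverse primer's last 7 bases: AATCAAT; its first k bases are the reverse complement of the reverse primer's last k bases, so a perfect k-base overlap needs the forward primer's last k bases to equal them.
Comparing (forward last k vs required): k=1: T vs A ✗; k=2: AT vs AA ✗; k=3: AAT vs AAT ✓; k=4: TAAT vs AATC ✗; k=5: TTAAT vs AATCA ✗; k=6: CTTAAT vs AATCAA ✗; k=7: GCTTAAT vs AATCAAT ✗.
Only k = 3 is perfect, so the longest perfect 3' overlap is 3.

Longest perfect overlap: 3 complementary base pairs; significant dimer risk (threshold 3).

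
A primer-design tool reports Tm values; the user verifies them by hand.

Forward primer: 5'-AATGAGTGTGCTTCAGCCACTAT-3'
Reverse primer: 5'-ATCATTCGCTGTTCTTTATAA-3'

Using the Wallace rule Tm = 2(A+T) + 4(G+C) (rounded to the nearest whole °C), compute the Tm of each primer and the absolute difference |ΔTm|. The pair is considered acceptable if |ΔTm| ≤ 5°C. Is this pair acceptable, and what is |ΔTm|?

|ΔTm| = 12°C; the pair is not acceptable.

Forward: A=6 T=7 G=5 C=5 → Tm = 2·13 + 4·10 = 66°C.
Reverse: A=5 T=10 G=2 C=4 → Tm = 2·15 + 4·6 = 54°C.
|ΔTm| = |66 − 54| = 12°C, > 5°C.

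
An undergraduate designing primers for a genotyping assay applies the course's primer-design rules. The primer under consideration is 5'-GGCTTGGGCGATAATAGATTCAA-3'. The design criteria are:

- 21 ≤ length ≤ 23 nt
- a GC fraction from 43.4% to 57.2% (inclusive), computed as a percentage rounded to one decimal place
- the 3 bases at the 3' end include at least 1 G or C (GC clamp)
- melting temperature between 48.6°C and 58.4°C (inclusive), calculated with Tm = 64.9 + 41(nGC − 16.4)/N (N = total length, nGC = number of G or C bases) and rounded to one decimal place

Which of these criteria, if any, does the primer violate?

Meets all criteria.

Base counts: A=7, T=6, G=7, C=3 (length 23).
length: length 23 ✓
GC content: GC 10/23 = 43.5% ✓
GC clamp: 3' end CAA has 1 G/C ✓
Tm: Tm = 64.9 + 41·(10 − 16.4)/23 = 53.5°C ✓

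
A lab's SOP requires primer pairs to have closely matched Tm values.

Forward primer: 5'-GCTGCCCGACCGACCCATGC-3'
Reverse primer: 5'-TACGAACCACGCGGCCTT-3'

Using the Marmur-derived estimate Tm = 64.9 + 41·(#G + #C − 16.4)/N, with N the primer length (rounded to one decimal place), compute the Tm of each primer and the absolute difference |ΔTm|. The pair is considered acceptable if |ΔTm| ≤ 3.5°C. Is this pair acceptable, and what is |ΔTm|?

Forward: G+C = 15, N = 20 → Tm = 64.9 + 41·(15 − 16.4)/20 = 62.0°C.
Reverse: G+C = 11, N = 18 → Tm = 64.9 + 41·(11 − 16.4)/18 = 52.6°C.
|ΔTm| = |62.0 − 52.6| = 9.4°C, > 3.5°C.

|ΔTm| = 9.4°C; the pair is not acceptable.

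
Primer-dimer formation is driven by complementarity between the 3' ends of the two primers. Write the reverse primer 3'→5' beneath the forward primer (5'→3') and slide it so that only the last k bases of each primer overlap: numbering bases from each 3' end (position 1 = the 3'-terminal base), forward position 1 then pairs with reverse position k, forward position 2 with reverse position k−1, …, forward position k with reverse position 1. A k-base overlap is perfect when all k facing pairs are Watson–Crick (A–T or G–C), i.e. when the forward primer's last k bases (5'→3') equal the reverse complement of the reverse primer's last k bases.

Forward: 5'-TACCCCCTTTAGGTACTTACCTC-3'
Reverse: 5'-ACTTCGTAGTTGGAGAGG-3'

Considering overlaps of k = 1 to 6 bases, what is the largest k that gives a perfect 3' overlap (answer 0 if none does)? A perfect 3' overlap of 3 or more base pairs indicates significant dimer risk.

Last 6 bases (5'→3') — forward …TACCTC, reverse …GAGAGG.
Reverse complement of the reverse primer's last 6 bases: CCTCTC; its first k bases are the reverse complement of the reverse primer's last k bases, so a perfect k-base overlap needs the forward primer's last k bases to equal them.
Comparing (forward last k vs required): k=1: C vs C ✓; k=2: TC vs CC ✗; k=3: CTC vs CCT ✗; k=4: CCTC vs CCTC ✓; k=5: ACCTC vs CCTCT ✗; k=6: TACCTC vs CCTCTC ✗.
Perfect overlaps at k = 1, 4; the largest is 4.

Longest perfect overlap: 4 complementary base pairs; significant dimer risk (threshold 3).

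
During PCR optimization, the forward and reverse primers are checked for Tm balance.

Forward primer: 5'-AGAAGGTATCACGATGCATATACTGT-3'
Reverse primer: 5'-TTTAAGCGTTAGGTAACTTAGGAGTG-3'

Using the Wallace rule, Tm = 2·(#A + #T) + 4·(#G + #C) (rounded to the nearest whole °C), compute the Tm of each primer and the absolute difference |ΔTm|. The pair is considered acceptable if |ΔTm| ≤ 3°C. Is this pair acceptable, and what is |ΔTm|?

Forward: A=9 T=7 G=6 C=4 → Tm = 2·16 + 4·10 = 72°C.
Reverse: A=7 T=9 G=8 C=2 → Tm = 2·16 + 4·10 = 72°C.
|ΔTm| = |72 − 72| = 0°C, ≤ 3°C.

|ΔTm| = 0°C; the pair is acceptable.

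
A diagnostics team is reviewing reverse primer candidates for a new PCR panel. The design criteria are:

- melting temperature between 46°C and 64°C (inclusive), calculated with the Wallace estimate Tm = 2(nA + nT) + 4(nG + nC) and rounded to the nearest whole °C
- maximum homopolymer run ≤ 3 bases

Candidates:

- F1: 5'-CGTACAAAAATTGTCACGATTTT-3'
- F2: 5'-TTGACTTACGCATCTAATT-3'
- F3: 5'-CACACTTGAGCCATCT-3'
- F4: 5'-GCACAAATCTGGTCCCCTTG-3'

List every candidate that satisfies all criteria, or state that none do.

F1 (23 nt, A=8 T=8 G=3 C=4): Tm = 2·16 + 4·7 = 60°C ✓; longest run = 5, exceeds 3 ✗ — fails.
F2 (19 nt, A=5 T=8 G=2 C=4): Tm = 2·13 + 4·6 = 50°C ✓; longest run = 2 ✓ — passes.
F3 (16 nt, A=4 T=4 G=2 C=6): Tm = 2·8 + 4·8 = 48°C ✓; longest run = 2 ✓ — passes.
F4 (20 nt, A=4 T=5 G=4 C=7): Tm = 2·9 + 4·11 = 62°C ✓; longest run = 4, exceeds 3 ✗ — fails.

F2 and F3.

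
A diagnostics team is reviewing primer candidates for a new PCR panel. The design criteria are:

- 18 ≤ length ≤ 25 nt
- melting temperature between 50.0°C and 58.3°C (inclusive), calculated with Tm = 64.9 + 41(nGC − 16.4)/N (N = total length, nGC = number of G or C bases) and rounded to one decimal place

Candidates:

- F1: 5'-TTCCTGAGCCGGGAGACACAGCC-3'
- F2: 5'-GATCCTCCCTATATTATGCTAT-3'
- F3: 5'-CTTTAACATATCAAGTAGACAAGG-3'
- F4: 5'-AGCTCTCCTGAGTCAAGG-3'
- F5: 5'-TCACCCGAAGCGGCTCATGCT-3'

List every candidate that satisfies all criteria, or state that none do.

F3, F4 and F5.

F1 (23 nt, A=5 T=3 G=7 C=8): length 23 ✓; Tm = 64.9 + 41·(15 − 16.4)/23 = 62.4°C, outside 50.0–58.3°C ✗ — fails.
F2 (22 nt, A=5 T=9 G=2 C=6): length 22 ✓; Tm = 64.9 + 41·(8 − 16.4)/22 = 49.2°C, outside 50.0–58.3°C ✗ — fails.
F3 (24 nt, A=10 T=6 G=4 C=4): length 24 ✓; Tm = 64.9 + 41·(8 − 16.4)/24 = 50.6°C ✓ — passes.
F4 (18 nt, A=4 T=4 G=5 C=5): length 18 ✓; Tm = 64.9 + 41·(10 − 16.4)/18 = 50.3°C ✓ — passes.
F5 (21 nt, A=4 T=4 G=5 C=8): length 21 ✓; Tm = 64.9 + 41·(13 − 16.4)/21 = 58.3°C ✓ — passes.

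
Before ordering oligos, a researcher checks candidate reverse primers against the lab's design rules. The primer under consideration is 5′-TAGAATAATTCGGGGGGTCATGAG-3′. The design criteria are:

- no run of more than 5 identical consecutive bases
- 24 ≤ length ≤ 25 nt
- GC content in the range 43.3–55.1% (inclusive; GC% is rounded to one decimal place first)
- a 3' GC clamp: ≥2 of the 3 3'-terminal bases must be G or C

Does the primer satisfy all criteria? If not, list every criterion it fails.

Fails: homopolymer run.

Base counts: A=7, T=6, G=9, C=2 (length 24).
homopolymer run: longest run = 6, exceeds 5 ✗
length: length 24 ✓
GC content: GC 11/24 = 45.8% ✓
GC clamp: 3' end GAG has 2 G/C ✓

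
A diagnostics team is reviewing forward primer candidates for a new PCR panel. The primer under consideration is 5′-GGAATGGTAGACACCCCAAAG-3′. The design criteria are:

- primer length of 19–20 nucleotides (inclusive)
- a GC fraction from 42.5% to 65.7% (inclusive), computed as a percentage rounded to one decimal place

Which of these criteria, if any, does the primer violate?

Base counts: A=8, T=2, G=6, C=5 (length 21).
length: length 21, outside 19–20 ✗
GC content: GC 11/21 = 52.4% ✓

Fails: length.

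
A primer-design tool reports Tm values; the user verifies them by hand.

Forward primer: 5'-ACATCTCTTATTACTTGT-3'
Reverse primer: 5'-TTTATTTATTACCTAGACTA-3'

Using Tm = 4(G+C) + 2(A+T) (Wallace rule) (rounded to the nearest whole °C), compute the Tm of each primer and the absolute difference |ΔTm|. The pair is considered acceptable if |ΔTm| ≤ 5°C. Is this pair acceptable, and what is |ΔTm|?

|ΔTm| = 2°C; the pair is acceptable.

Forward: A=4 T=9 G=1 C=4 → Tm = 2·13 + 4·5 = 46°C.
Reverse: A=6 T=10 G=1 C=3 → Tm = 2·16 + 4·4 = 48°C.
|ΔTm| = |46 − 48| = 2°C, ≤ 5°C.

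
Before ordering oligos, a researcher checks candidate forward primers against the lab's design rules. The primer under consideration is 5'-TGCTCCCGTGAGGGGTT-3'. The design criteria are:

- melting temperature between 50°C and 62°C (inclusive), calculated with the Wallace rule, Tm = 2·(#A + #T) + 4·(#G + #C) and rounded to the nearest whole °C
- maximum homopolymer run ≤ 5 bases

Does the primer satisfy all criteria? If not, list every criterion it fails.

Base counts: A=1, T=5, G=7, C=4 (length 17).
Tm: Tm = 2·6 + 4·11 = 56°C ✓
homopolymer run: longest run = 4 ✓

Meets all criteria.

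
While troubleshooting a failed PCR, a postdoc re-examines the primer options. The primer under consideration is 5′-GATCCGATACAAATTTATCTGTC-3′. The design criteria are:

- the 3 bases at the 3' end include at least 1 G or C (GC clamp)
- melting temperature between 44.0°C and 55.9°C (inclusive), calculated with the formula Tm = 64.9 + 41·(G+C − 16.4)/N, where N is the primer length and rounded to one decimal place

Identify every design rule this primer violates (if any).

Base counts: A=7, T=8, G=3, C=5 (length 23).
GC clamp: 3' end GTC has 2 G/C ✓
Tm: Tm = 64.9 + 41·(8 − 16.4)/23 = 49.9°C ✓

Meets all criteria.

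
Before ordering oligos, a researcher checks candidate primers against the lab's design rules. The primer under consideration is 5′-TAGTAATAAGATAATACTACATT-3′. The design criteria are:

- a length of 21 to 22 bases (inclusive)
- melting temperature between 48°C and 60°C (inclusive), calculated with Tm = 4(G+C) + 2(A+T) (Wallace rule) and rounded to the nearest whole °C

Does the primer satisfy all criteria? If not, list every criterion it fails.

Base counts: A=11, T=8, G=2, C=2 (length 23).
length: length 23, outside 21–22 ✗
Tm: Tm = 2·19 + 4·4 = 54°C ✓

Fails: length.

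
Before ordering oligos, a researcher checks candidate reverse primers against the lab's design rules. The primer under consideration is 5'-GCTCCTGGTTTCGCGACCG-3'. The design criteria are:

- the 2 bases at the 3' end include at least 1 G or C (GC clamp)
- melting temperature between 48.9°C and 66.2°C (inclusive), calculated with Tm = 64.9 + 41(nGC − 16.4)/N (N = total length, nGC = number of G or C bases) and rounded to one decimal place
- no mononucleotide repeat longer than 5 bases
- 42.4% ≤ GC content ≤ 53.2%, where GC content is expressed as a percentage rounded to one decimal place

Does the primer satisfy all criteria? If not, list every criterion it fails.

Base counts: A=1, T=5, G=6, C=7 (length 19).
GC clamp: 3' end CG has 2 G/C ✓
Tm: Tm = 64.9 + 41·(13 − 16.4)/19 = 57.6°C ✓
homopolymer run: longest run = 3 ✓
GC content: GC 13/19 = 68.4%, outside 42.4–53.2% ✗

Fails: GC content.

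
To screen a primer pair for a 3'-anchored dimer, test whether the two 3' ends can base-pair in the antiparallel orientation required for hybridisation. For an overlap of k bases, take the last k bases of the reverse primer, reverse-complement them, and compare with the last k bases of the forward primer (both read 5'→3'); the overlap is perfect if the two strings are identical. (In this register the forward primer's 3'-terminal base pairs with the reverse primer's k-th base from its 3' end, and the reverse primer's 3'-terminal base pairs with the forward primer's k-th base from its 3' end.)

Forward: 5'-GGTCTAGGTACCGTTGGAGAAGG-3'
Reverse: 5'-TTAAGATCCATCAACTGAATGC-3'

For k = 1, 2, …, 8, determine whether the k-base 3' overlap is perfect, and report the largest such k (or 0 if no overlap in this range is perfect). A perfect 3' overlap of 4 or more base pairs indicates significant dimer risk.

Longest perfect overlap: 1 complementary base pair; below the dimer-risk threshold (threshold 4).

Last 8 bases (5'→3') — forward …GGAGAAGG, reverse …CTGAATGC.
Reverse complement of the reverse primer's last 8 bases: GCATTCAG; its first k bases are the reverse complement of the reverse primer's last k bases, so a perfect k-base overlap needs the forward primer's last k bases to equal them.
Comparing (forward last k vs required): k=1: G vs G ✓; k=2: GG vs GC ✗; k=3: AGG vs GCA ✗; k=4: AAGG vs GCAT ✗; k=5: GAAGG vs GCATT ✗; k=6: AGAAGG vs GCATTC ✗; k=7: GAGAAGG vs GCATTCA ✗; k=8: GGAGAAGG vs GCATTCAG ✗.
Only k = 1 is perfect, so the longest perfect 3' overlap is 1.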